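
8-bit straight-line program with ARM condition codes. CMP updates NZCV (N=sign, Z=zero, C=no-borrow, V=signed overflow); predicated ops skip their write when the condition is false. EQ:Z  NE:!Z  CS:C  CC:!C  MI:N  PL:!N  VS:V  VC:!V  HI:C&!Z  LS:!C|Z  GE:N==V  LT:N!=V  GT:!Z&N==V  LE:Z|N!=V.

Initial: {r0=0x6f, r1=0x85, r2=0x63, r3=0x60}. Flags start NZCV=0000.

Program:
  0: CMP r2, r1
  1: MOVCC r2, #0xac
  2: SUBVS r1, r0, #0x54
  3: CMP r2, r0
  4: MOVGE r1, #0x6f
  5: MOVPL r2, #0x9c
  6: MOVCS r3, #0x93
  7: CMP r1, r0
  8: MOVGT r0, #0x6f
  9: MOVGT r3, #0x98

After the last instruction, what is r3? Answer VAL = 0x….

VAL = 0x93

[0] flags=1001 → (cmp)
[1] flags=1001 CC?T → r2=0xac
[2] flags=1001 VS?T → r1=0x1b
[3] flags=0011 → (cmp)
[4] flags=0011 GE?F → skip
[5] flags=0011 PL?T → r2=0x9c
[6] flags=0011 CS?T → r3=0x93
[7] flags=1000 → (cmp)
[8] flags=1000 GT?F → skip
[9] flags=1000 GT?F → skip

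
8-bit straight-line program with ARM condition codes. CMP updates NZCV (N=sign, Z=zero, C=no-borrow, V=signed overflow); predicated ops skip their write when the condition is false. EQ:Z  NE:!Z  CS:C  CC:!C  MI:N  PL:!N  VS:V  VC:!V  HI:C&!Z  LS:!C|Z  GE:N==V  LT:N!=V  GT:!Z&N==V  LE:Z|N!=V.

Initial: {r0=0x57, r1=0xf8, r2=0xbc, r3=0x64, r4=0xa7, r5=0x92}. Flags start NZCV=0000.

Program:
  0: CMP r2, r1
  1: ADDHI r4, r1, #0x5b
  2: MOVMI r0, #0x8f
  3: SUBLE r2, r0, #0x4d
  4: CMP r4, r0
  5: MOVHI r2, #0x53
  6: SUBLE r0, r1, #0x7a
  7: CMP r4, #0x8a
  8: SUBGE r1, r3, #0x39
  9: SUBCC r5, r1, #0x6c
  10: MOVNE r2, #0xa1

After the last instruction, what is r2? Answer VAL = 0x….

[0] flags=1000 → (cmp)
[1] flags=1000 HI?F → skip
[2] flags=1000 MI?T → r0=0x8f
[3] flags=1000 LE?T → r2=0x42
[4] flags=0010 → (cmp)
[5] flags=0010 HI?T → r2=0x53
[6] flags=0010 LE?F → skip
[7] flags=0010 → (cmp)
[8] flags=0010 GE?T → r1=0x2b
[9] flags=0010 CC?F → skip
[10] flags=0010 NE?T → r2=0xa1

VAL = 0xa1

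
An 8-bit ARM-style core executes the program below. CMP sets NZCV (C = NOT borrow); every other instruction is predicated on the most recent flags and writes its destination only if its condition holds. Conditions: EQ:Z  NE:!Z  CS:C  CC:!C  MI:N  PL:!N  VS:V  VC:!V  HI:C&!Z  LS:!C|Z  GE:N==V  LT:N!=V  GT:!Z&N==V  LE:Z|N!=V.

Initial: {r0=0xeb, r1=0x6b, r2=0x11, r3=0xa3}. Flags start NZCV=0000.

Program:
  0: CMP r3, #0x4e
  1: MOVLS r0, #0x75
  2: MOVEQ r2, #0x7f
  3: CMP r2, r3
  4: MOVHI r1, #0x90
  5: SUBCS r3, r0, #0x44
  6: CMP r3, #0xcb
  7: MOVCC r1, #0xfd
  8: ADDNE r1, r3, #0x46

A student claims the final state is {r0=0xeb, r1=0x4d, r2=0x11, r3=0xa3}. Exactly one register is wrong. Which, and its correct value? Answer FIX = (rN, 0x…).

FIX = (r1, 0xe9)

0: ✓ CMP  NZCV=0011
1: · MOVLS
2: · MOVEQ
3: ✓ CMP  NZCV=0000
4: · MOVHI
5: · SUBCS
6: ✓ CMP  NZCV=1000
7: ✓ MOVCC  r1←0xfd
8: ✓ ADDNE  r1←0xe9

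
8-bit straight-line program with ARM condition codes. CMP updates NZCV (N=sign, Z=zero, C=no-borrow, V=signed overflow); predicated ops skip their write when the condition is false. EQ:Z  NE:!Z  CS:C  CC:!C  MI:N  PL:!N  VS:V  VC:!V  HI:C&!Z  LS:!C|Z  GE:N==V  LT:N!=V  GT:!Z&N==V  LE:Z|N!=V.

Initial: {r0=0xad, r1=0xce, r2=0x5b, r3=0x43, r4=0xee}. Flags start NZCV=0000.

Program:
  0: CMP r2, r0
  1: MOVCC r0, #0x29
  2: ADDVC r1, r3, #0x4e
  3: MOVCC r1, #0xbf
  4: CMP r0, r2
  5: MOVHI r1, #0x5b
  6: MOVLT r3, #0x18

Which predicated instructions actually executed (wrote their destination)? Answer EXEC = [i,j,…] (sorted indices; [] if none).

EXEC = [1,3,6]

[0] flags=1001 → (cmp)
[1] flags=1001 CC?T → r0=0x29
[2] flags=1001 VC?F → skip
[3] flags=1001 CC?T → r1=0xbf
[4] flags=1000 → (cmp)
[5] flags=1000 HI?F → skip
[6] flags=1000 LT?T → r3=0x18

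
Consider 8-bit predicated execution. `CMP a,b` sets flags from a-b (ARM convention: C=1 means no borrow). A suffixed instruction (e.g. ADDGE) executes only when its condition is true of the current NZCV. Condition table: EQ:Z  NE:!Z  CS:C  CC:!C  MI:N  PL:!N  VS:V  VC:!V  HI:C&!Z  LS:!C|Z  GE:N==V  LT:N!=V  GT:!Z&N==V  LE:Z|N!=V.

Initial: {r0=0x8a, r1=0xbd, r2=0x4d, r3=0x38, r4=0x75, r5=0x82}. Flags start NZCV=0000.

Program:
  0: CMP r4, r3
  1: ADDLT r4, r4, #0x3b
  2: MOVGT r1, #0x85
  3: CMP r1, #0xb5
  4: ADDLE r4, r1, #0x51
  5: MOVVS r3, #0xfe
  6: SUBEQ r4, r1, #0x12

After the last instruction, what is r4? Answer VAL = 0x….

[0] flags=0010 → (cmp)
[1] flags=0010 LT?F → skip
[2] flags=0010 GT?T → r1=0x85
[3] flags=1000 → (cmp)
[4] flags=1000 LE?T → r4=0xd6
[5] flags=1000 VS?F → skip
[6] flags=1000 EQ?F → skip

VAL = 0xd6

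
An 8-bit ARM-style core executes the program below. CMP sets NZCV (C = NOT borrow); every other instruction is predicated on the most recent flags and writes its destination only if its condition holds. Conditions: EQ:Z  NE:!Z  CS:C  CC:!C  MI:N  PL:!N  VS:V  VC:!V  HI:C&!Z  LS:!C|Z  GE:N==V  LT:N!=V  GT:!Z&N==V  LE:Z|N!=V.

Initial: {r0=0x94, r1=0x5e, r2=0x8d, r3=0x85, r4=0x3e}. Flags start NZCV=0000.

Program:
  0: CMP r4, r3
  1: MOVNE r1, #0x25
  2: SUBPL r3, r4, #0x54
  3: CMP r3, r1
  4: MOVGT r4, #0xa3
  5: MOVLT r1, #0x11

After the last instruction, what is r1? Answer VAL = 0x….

VAL = 0x11

[0] flags=1001 → (cmp)
[1] flags=1001 NE?T → r1=0x25
[2] flags=1001 PL?F → skip
[3] flags=0011 → (cmp)
[4] flags=0011 GT?F → skip
[5] flags=0011 LT?T → r1=0x11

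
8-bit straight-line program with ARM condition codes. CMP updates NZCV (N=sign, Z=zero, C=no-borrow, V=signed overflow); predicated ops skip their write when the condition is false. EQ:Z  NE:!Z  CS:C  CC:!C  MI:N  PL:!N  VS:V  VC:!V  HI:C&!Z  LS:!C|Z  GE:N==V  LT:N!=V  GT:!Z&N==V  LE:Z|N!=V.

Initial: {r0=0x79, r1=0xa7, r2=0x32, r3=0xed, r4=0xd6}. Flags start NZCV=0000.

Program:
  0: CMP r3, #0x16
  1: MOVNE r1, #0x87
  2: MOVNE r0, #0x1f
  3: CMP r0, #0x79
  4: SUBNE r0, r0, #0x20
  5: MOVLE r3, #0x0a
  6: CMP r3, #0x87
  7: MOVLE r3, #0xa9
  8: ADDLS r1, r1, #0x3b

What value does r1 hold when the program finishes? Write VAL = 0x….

VAL = 0xc2

[0] flags=1010 → (cmp)
[1] flags=1010 NE?T → r1=0x87
[2] flags=1010 NE?T → r0=0x1f
[3] flags=1000 → (cmp)
[4] flags=1000 NE?T → r0=0xff
[5] flags=1000 LE?T → r3=0x0a
[6] flags=1001 → (cmp)
[7] flags=1001 LE?F → skip
[8] flags=1001 LS?T → r1=0xc2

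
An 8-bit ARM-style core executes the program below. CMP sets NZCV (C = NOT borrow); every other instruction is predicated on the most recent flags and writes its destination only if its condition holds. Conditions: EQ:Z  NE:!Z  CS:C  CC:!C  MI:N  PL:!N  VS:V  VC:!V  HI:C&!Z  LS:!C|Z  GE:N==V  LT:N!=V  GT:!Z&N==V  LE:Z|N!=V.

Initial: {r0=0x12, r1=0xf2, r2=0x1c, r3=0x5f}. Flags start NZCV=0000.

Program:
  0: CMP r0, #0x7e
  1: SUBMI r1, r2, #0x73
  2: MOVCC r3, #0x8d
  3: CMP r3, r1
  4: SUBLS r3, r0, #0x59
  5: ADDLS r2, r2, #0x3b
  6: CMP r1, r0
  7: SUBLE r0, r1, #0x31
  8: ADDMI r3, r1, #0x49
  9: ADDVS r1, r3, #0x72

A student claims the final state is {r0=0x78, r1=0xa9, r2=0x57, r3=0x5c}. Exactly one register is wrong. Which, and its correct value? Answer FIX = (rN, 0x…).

[0] flags=1000 → (cmp)
[1] flags=1000 MI?T → r1=0xa9
[2] flags=1000 CC?T → r3=0x8d
[3] flags=1000 → (cmp)
[4] flags=1000 LS?T → r3=0xb9
[5] flags=1000 LS?T → r2=0x57
[6] flags=1010 → (cmp)
[7] flags=1010 LE?T → r0=0x78
[8] flags=1010 MI?T → r3=0xf2
[9] flags=1010 VS?F → skip

FIX = (r3, 0xf2)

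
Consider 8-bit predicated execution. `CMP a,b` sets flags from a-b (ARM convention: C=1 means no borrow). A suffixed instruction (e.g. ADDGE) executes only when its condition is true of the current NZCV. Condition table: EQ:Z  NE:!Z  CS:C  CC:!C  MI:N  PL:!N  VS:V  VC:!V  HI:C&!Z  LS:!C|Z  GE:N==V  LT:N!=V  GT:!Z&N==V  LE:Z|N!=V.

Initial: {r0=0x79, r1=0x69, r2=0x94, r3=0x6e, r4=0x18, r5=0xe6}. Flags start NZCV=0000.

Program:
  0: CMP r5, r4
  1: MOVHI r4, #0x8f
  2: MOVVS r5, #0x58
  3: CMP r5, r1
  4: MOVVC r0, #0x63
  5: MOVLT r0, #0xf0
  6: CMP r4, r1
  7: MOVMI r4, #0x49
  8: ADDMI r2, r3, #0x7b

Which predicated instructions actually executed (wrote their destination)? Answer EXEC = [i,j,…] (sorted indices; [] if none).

EXEC = [1,5]

0: ✓ CMP  NZCV=1010
1: ✓ MOVHI  r4←0x8f
2: · MOVVS
3: ✓ CMP  NZCV=0011
4: · MOVVC
5: ✓ MOVLT  r0←0xf0
6: ✓ CMP  NZCV=0011
7: · MOVMI
8: · ADDMI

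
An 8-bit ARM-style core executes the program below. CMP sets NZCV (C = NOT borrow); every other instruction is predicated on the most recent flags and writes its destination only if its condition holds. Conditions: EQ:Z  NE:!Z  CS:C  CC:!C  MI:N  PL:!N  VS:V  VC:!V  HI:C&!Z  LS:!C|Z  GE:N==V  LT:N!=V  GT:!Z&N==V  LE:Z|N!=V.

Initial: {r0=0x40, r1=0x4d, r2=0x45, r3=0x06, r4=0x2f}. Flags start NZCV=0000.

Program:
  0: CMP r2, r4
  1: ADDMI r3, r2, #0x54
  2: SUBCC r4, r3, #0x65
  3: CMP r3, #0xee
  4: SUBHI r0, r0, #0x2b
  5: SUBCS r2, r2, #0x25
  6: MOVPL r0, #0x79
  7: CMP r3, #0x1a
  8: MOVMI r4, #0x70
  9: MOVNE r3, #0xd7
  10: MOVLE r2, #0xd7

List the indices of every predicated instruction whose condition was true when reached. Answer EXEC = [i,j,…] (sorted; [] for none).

EXEC = [6,8,9,10]

0: ✓ CMP  NZCV=0010
1: · ADDMI
2: · SUBCC
3: ✓ CMP  NZCV=0000
4: · SUBHI
5: · SUBCS
6: ✓ MOVPL  r0←0x79
7: ✓ CMP  NZCV=1000
8: ✓ MOVMI  r4←0x70
9: ✓ MOVNE  r3←0xd7
10: ✓ MOVLE  r2←0xd7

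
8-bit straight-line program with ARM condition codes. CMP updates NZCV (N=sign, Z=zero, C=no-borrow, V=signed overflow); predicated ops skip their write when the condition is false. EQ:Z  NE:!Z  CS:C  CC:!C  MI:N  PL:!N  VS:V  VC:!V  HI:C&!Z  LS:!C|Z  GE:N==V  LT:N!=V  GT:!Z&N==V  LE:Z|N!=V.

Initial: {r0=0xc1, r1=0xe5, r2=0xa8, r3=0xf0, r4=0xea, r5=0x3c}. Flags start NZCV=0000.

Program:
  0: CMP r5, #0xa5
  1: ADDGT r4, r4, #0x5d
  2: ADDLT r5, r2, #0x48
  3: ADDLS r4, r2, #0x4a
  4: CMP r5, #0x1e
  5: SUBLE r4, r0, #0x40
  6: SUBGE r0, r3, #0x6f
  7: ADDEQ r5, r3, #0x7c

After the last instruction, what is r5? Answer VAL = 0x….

[0] flags=1001 → (cmp)
[1] flags=1001 GT?T → r4=0x47
[2] flags=1001 LT?F → skip
[3] flags=1001 LS?T → r4=0xf2
[4] flags=0010 → (cmp)
[5] flags=0010 LE?F → skip
[6] flags=0010 GE?T → r0=0x81
[7] flags=0010 EQ?F → skip

VAL = 0x3c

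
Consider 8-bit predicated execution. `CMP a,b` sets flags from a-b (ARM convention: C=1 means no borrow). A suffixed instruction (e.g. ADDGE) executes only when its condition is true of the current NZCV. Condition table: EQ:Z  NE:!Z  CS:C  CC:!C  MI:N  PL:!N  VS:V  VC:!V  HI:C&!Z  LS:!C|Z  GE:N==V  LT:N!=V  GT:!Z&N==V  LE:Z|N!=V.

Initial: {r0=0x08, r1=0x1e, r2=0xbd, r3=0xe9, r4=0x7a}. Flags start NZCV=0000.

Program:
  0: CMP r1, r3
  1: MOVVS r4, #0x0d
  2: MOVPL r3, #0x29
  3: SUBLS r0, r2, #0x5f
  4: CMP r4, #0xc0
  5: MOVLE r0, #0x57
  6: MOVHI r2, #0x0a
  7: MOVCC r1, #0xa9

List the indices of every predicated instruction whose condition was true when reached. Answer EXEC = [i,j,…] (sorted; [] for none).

[0] flags=0000 → (cmp)
[1] flags=0000 VS?F → skip
[2] flags=0000 PL?T → r3=0x29
[3] flags=0000 LS?T → r0=0x5e
[4] flags=1001 → (cmp)
[5] flags=1001 LE?F → skip
[6] flags=1001 HI?F → skip
[7] flags=1001 CC?T → r1=0xa9

EXEC = [2,3,7]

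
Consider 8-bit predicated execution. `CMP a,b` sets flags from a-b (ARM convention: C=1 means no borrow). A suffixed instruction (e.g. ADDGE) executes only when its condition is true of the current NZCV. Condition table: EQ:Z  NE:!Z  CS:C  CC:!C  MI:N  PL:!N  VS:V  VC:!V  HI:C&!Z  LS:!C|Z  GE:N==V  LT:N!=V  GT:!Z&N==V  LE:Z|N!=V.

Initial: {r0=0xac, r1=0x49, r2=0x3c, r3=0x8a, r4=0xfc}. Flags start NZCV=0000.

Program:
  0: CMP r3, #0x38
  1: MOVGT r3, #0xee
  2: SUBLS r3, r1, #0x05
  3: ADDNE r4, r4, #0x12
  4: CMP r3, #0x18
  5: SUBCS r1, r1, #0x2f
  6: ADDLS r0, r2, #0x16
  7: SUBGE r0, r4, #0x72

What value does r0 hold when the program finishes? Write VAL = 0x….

[0] flags=0011 → (cmp)
[1] flags=0011 GT?F → skip
[2] flags=0011 LS?F → skip
[3] flags=0011 NE?T → r4=0x0e
[4] flags=0011 → (cmp)
[5] flags=0011 CS?T → r1=0x1a
[6] flags=0011 LS?F → skip
[7] flags=0011 GE?F → skip

VAL = 0xac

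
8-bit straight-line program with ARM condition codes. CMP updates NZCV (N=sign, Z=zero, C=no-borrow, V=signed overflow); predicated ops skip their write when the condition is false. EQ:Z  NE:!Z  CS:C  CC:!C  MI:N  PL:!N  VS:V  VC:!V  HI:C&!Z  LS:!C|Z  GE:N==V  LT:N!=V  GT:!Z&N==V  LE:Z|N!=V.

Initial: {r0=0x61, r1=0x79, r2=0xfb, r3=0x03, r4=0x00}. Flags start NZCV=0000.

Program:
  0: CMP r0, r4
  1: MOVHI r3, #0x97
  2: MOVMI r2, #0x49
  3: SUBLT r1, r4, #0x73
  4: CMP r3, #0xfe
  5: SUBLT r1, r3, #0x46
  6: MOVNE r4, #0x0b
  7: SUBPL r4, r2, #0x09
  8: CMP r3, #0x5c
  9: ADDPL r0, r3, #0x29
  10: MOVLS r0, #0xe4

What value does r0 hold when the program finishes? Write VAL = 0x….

0: ✓ CMP  NZCV=0010
1: ✓ MOVHI  r3←0x97
2: · MOVMI
3: · SUBLT
4: ✓ CMP  NZCV=1000
5: ✓ SUBLT  r1←0x51
6: ✓ MOVNE  r4←0x0b
7: · SUBPL
8: ✓ CMP  NZCV=0011
9: ✓ ADDPL  r0←0xc0
10: · MOVLS

VAL = 0xc0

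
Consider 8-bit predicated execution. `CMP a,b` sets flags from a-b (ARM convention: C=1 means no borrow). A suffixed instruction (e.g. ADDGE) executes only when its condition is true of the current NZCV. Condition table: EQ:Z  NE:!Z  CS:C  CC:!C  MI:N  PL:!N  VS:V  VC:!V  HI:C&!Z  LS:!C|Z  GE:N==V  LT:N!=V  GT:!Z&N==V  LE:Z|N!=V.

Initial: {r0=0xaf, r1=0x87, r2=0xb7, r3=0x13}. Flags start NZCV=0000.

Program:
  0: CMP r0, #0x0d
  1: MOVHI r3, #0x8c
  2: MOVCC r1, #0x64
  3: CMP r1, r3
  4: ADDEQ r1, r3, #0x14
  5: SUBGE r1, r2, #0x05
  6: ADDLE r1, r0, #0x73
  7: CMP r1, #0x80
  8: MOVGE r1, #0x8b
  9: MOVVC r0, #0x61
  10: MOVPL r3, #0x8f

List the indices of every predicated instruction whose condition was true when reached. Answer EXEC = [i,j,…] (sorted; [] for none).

EXEC = [1,6,8]

[0] flags=1010 → (cmp)
[1] flags=1010 HI?T → r3=0x8c
[2] flags=1010 CC?F → skip
[3] flags=1000 → (cmp)
[4] flags=1000 EQ?F → skip
[5] flags=1000 GE?F → skip
[6] flags=1000 LE?T → r1=0x22
[7] flags=1001 → (cmp)
[8] flags=1001 GE?T → r1=0x8b
[9] flags=1001 VC?F → skip
[10] flags=1001 PL?F → skip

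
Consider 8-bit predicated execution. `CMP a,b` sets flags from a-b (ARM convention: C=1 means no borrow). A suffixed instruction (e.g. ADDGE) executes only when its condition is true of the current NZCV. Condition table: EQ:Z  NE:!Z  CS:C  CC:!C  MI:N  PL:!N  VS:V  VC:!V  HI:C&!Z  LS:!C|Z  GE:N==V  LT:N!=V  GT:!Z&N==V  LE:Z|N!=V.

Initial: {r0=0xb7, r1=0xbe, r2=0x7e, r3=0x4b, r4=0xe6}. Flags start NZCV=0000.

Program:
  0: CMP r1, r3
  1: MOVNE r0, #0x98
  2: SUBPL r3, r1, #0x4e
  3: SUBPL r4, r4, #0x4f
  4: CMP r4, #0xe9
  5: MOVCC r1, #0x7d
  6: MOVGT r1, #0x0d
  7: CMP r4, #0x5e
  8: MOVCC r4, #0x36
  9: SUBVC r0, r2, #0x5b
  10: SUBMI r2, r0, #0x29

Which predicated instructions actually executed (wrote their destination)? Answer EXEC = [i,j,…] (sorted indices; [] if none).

EXEC = [1,2,3,5]

0: ✓ CMP  NZCV=0011
1: ✓ MOVNE  r0←0x98
2: ✓ SUBPL  r3←0x70
3: ✓ SUBPL  r4←0x97
4: ✓ CMP  NZCV=1000
5: ✓ MOVCC  r1←0x7d
6: · MOVGT
7: ✓ CMP  NZCV=0011
8: · MOVCC
9: · SUBVC
10: · SUBMI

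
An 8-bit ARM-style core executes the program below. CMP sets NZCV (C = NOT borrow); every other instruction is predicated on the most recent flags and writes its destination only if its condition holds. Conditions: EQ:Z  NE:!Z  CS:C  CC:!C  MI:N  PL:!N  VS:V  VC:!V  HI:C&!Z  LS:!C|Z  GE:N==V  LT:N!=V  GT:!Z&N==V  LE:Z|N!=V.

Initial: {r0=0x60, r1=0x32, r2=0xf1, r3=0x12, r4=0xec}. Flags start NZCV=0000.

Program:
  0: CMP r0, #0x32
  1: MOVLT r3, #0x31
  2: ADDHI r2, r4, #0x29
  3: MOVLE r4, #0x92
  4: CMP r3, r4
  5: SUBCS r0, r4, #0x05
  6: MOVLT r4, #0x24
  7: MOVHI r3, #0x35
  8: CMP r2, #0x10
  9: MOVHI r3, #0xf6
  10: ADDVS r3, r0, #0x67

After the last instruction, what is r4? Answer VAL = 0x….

VAL = 0xec

0: ✓ CMP  NZCV=0010
1: · MOVLT
2: ✓ ADDHI  r2←0x15
3: · MOVLE
4: ✓ CMP  NZCV=0000
5: · SUBCS
6: · MOVLT
7: · MOVHI
8: ✓ CMP  NZCV=0010
9: ✓ MOVHI  r3←0xf6
10: · ADDVS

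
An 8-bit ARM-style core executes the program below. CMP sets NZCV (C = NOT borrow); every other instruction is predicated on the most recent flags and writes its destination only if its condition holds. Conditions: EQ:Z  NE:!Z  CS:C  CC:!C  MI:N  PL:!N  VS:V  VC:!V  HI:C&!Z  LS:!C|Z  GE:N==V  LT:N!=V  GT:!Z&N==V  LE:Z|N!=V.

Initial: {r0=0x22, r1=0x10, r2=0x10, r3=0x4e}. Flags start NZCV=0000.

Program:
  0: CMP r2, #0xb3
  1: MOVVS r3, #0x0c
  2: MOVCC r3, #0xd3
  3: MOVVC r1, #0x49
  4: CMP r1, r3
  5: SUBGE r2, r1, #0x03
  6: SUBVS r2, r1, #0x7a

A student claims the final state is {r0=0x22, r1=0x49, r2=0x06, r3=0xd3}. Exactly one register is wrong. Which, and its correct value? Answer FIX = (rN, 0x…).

FIX = (r2, 0x46)

0: ✓ CMP  NZCV=0000
1: · MOVVS
2: ✓ MOVCC  r3←0xd3
3: ✓ MOVVC  r1←0x49
4: ✓ CMP  NZCV=0000
5: ✓ SUBGE  r2←0x46
6: · SUBVS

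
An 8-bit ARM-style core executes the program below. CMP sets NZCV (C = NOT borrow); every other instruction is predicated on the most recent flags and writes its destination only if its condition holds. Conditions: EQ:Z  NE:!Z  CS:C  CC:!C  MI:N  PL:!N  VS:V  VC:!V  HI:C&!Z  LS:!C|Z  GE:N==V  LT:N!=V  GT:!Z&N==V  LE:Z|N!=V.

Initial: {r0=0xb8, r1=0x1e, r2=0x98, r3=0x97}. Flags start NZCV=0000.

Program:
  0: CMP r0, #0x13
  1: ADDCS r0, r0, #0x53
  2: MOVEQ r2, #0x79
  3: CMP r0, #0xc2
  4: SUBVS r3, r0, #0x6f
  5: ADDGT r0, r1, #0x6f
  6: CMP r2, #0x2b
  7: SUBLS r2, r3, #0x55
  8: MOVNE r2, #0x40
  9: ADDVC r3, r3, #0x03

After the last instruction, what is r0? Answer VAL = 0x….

VAL = 0x8d

[0] flags=1010 → (cmp)
[1] flags=1010 CS?T → r0=0x0b
[2] flags=1010 EQ?F → skip
[3] flags=0000 → (cmp)
[4] flags=0000 VS?F → skip
[5] flags=0000 GT?T → r0=0x8d
[6] flags=0011 → (cmp)
[7] flags=0011 LS?F → skip
[8] flags=0011 NE?T → r2=0x40
[9] flags=0011 VC?F → skip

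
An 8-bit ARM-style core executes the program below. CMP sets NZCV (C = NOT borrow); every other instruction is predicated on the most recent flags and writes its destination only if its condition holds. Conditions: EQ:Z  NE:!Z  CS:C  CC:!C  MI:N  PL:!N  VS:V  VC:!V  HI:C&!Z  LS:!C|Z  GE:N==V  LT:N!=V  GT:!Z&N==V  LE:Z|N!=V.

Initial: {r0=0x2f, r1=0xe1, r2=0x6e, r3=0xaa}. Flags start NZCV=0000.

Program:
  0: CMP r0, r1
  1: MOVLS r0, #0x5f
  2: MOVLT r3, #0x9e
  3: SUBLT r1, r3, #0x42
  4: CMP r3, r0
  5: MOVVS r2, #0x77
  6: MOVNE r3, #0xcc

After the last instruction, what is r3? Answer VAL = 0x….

VAL = 0xcc

[0] flags=0000 → (cmp)
[1] flags=0000 LS?T → r0=0x5f
[2] flags=0000 LT?F → skip
[3] flags=0000 LT?F → skip
[4] flags=0011 → (cmp)
[5] flags=0011 VS?T → r2=0x77
[6] flags=0011 NE?T → r3=0xcc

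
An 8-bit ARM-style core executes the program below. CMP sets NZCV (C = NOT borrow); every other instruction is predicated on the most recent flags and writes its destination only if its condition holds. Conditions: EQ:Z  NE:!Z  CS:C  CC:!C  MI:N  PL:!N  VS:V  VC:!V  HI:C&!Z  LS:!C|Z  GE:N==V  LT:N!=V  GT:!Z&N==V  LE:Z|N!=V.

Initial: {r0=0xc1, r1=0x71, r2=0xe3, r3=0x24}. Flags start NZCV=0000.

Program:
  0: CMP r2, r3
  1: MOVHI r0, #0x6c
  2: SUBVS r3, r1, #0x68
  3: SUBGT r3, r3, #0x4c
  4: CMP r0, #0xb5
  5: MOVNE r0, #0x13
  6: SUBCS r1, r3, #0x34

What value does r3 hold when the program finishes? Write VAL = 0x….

VAL = 0x24

[0] flags=1010 → (cmp)
[1] flags=1010 HI?T → r0=0x6c
[2] flags=1010 VS?F → skip
[3] flags=1010 GT?F → skip
[4] flags=1001 → (cmp)
[5] flags=1001 NE?T → r0=0x13
[6] flags=1001 CS?F → skip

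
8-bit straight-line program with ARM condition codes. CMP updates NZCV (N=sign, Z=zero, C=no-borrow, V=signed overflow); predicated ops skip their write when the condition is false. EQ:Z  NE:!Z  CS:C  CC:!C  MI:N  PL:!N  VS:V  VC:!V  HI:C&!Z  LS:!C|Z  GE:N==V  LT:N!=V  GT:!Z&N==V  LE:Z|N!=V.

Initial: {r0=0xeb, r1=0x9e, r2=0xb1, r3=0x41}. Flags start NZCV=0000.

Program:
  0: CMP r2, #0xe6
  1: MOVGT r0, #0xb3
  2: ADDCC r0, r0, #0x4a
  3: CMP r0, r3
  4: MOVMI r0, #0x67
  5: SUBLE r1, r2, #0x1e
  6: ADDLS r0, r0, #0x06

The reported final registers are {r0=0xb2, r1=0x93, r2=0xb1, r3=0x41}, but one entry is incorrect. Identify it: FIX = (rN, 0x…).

[0] flags=1000 → (cmp)
[1] flags=1000 GT?F → skip
[2] flags=1000 CC?T → r0=0x35
[3] flags=1000 → (cmp)
[4] flags=1000 MI?T → r0=0x67
[5] flags=1000 LE?T → r1=0x93
[6] flags=1000 LS?T → r0=0x6d

FIX = (r0, 0x6d)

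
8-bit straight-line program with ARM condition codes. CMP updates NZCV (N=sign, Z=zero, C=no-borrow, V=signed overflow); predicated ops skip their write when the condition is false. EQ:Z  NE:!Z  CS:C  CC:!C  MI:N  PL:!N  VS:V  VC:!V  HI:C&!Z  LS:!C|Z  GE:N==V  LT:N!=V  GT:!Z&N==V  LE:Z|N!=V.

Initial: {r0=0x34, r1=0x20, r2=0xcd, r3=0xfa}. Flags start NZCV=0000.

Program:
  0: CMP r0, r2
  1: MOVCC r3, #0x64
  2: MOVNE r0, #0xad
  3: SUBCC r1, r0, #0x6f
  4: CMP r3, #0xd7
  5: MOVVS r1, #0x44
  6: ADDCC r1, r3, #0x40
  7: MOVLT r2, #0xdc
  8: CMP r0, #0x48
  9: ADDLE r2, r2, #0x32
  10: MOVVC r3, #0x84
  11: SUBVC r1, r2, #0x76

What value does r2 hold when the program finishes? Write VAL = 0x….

0: ✓ CMP  NZCV=0000
1: ✓ MOVCC  r3←0x64
2: ✓ MOVNE  r0←0xad
3: ✓ SUBCC  r1←0x3e
4: ✓ CMP  NZCV=1001
5: ✓ MOVVS  r1←0x44
6: ✓ ADDCC  r1←0xa4
7: · MOVLT
8: ✓ CMP  NZCV=0011
9: ✓ ADDLE  r2←0xff
10: · MOVVC
11: · SUBVC

VAL = 0xff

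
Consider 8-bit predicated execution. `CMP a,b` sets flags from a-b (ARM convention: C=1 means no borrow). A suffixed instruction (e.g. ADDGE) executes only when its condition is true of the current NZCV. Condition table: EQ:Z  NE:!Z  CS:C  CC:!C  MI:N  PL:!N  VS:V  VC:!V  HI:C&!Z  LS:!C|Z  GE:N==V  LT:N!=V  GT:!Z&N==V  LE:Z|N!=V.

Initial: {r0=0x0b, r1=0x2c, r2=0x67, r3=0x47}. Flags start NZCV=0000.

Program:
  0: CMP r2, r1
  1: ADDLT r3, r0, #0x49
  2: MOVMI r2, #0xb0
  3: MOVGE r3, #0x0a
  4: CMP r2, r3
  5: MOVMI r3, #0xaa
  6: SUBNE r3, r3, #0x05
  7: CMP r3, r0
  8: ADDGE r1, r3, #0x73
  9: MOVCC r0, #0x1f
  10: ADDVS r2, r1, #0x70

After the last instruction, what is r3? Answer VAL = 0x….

VAL = 0x05

[0] flags=0010 → (cmp)
[1] flags=0010 LT?F → skip
[2] flags=0010 MI?F → skip
[3] flags=0010 GE?T → r3=0x0a
[4] flags=0010 → (cmp)
[5] flags=0010 MI?F → skip
[6] flags=0010 NE?T → r3=0x05
[7] flags=1000 → (cmp)
[8] flags=1000 GE?F → skip
[9] flags=1000 CC?T → r0=0x1f
[10] flags=1000 VS?F → skip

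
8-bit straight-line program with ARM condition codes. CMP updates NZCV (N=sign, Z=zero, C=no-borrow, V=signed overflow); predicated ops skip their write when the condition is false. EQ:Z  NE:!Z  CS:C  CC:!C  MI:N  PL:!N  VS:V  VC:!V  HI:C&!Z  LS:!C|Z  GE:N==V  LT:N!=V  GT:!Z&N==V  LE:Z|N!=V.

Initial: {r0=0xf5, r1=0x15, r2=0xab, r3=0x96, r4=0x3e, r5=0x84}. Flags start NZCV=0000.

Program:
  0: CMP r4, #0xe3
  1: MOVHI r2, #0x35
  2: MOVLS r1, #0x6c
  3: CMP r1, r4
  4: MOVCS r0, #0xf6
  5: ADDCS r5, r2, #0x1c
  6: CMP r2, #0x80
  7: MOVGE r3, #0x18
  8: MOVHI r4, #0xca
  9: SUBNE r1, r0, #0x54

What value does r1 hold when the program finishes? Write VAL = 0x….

[0] flags=0000 → (cmp)
[1] flags=0000 HI?F → skip
[2] flags=0000 LS?T → r1=0x6c
[3] flags=0010 → (cmp)
[4] flags=0010 CS?T → r0=0xf6
[5] flags=0010 CS?T → r5=0xc7
[6] flags=0010 → (cmp)
[7] flags=0010 GE?T → r3=0x18
[8] flags=0010 HI?T → r4=0xca
[9] flags=0010 NE?T → r1=0xa2

VAL = 0xa2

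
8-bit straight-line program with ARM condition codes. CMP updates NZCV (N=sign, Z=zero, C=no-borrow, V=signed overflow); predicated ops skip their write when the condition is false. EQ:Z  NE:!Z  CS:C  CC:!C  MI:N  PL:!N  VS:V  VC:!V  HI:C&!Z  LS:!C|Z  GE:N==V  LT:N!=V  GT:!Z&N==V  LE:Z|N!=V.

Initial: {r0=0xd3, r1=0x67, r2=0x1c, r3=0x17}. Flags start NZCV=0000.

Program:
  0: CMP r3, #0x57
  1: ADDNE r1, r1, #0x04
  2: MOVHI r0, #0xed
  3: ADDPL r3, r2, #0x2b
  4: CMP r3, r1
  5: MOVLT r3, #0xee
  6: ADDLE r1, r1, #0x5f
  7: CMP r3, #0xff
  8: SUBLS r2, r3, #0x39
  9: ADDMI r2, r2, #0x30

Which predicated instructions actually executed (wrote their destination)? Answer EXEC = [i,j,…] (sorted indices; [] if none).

EXEC = [1,5,6,8,9]

[0] flags=1000 → (cmp)
[1] flags=1000 NE?T → r1=0x6b
[2] flags=1000 HI?F → skip
[3] flags=1000 PL?F → skip
[4] flags=1000 → (cmp)
[5] flags=1000 LT?T → r3=0xee
[6] flags=1000 LE?T → r1=0xca
[7] flags=1000 → (cmp)
[8] flags=1000 LS?T → r2=0xb5
[9] flags=1000 MI?T → r2=0xe5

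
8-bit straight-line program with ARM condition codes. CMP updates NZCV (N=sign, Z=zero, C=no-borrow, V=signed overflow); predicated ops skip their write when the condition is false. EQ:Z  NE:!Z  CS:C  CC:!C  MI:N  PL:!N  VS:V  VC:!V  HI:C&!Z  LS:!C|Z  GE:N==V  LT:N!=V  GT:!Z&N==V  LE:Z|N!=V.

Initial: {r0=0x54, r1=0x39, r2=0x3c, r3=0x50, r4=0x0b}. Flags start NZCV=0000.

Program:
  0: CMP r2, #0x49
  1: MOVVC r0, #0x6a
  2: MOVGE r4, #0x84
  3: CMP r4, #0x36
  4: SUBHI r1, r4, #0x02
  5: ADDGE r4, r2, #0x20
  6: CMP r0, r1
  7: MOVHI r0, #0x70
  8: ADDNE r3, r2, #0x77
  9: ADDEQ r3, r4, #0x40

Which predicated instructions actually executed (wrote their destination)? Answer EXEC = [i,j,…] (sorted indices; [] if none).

0: ✓ CMP  NZCV=1000
1: ✓ MOVVC  r0←0x6a
2: · MOVGE
3: ✓ CMP  NZCV=1000
4: · SUBHI
5: · ADDGE
6: ✓ CMP  NZCV=0010
7: ✓ MOVHI  r0←0x70
8: ✓ ADDNE  r3←0xb3
9: · ADDEQ

EXEC = [1,7,8]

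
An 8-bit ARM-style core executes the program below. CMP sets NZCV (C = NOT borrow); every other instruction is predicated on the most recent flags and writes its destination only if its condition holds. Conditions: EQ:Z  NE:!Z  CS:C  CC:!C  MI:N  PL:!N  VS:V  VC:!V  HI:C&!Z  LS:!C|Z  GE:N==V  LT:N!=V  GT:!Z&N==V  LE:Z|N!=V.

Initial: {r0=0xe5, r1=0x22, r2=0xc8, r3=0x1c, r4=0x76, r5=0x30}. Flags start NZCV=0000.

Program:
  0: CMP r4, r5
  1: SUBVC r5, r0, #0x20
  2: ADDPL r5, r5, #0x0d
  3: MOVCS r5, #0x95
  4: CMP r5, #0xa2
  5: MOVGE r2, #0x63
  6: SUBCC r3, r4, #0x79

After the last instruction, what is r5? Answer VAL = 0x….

0: ✓ CMP  NZCV=0010
1: ✓ SUBVC  r5←0xc5
2: ✓ ADDPL  r5←0xd2
3: ✓ MOVCS  r5←0x95
4: ✓ CMP  NZCV=1000
5: · MOVGE
6: ✓ SUBCC  r3←0xfd

VAL = 0x95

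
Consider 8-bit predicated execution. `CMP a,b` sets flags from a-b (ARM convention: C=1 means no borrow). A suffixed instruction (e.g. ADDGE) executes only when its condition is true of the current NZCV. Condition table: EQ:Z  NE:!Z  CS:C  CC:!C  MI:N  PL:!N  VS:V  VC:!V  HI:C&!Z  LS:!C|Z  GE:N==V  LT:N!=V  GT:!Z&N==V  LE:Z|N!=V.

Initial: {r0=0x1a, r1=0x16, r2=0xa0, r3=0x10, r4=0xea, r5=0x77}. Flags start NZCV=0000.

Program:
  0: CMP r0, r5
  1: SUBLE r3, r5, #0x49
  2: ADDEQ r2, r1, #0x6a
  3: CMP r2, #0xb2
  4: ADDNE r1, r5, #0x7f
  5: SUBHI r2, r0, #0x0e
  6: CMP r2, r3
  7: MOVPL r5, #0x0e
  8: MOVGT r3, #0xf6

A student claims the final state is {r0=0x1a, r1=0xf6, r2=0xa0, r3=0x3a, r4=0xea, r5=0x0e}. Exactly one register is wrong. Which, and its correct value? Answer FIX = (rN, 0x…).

FIX = (r3, 0x2e)

[0] flags=1000 → (cmp)
[1] flags=1000 LE?T → r3=0x2e
[2] flags=1000 EQ?F → skip
[3] flags=1000 → (cmp)
[4] flags=1000 NE?T → r1=0xf6
[5] flags=1000 HI?F → skip
[6] flags=0011 → (cmp)
[7] flags=0011 PL?T → r5=0x0e
[8] flags=0011 GT?F → skip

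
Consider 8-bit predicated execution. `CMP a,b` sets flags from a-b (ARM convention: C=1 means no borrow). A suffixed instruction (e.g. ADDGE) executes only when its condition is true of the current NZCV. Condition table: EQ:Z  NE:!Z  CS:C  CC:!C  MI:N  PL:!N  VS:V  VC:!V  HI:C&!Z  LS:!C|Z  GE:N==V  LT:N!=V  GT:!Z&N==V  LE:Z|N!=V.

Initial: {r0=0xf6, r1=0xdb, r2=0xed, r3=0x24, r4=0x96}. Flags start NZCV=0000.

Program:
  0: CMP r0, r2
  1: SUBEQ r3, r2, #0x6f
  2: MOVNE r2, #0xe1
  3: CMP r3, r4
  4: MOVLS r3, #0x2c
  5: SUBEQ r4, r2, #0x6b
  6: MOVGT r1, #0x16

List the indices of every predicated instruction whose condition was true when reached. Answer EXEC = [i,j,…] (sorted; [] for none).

[0] flags=0010 → (cmp)
[1] flags=0010 EQ?F → skip
[2] flags=0010 NE?T → r2=0xe1
[3] flags=1001 → (cmp)
[4] flags=1001 LS?T → r3=0x2c
[5] flags=1001 EQ?F → skip
[6] flags=1001 GT?T → r1=0x16

EXEC = [2,4,6]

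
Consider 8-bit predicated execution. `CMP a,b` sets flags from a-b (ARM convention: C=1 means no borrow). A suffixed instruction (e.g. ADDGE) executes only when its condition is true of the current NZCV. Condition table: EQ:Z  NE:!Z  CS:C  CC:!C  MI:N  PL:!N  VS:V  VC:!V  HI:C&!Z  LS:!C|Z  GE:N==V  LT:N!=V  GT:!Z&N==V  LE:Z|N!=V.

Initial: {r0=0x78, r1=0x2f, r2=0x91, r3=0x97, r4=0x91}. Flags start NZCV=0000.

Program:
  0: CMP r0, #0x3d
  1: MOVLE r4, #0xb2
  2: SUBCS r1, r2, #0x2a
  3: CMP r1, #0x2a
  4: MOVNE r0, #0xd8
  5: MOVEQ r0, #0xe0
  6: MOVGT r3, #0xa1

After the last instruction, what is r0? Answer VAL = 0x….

[0] flags=0010 → (cmp)
[1] flags=0010 LE?F → skip
[2] flags=0010 CS?T → r1=0x67
[3] flags=0010 → (cmp)
[4] flags=0010 NE?T → r0=0xd8
[5] flags=0010 EQ?F → skip
[6] flags=0010 GT?T → r3=0xa1

VAL = 0xd8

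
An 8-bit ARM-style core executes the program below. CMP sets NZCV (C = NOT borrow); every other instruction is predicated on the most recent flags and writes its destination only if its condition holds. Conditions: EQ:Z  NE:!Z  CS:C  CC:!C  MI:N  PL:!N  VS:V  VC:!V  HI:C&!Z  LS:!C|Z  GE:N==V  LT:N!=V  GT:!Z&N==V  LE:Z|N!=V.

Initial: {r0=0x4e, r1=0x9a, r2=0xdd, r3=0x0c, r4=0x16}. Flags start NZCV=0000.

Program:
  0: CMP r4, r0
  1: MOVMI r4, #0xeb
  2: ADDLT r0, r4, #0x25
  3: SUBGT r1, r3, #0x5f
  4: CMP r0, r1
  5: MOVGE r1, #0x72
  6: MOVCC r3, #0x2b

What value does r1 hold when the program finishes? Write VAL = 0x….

0: ✓ CMP  NZCV=1000
1: ✓ MOVMI  r4←0xeb
2: ✓ ADDLT  r0←0x10
3: · SUBGT
4: ✓ CMP  NZCV=0000
5: ✓ MOVGE  r1←0x72
6: ✓ MOVCC  r3←0x2b

VAL = 0x72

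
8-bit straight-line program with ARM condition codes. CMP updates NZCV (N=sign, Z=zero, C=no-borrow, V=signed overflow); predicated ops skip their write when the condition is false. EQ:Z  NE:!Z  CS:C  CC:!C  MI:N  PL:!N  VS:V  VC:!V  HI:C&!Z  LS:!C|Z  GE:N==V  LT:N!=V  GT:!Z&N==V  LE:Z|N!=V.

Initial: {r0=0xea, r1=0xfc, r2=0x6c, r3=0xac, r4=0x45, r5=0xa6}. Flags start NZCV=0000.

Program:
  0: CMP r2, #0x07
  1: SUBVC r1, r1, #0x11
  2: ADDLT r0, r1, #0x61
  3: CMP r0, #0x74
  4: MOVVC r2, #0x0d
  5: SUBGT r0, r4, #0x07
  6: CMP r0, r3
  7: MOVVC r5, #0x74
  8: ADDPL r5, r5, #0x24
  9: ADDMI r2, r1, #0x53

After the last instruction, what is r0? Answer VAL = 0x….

VAL = 0xea

0: ✓ CMP  NZCV=0010
1: ✓ SUBVC  r1←0xeb
2: · ADDLT
3: ✓ CMP  NZCV=0011
4: · MOVVC
5: · SUBGT
6: ✓ CMP  NZCV=0010
7: ✓ MOVVC  r5←0x74
8: ✓ ADDPL  r5←0x98
9: · ADDMI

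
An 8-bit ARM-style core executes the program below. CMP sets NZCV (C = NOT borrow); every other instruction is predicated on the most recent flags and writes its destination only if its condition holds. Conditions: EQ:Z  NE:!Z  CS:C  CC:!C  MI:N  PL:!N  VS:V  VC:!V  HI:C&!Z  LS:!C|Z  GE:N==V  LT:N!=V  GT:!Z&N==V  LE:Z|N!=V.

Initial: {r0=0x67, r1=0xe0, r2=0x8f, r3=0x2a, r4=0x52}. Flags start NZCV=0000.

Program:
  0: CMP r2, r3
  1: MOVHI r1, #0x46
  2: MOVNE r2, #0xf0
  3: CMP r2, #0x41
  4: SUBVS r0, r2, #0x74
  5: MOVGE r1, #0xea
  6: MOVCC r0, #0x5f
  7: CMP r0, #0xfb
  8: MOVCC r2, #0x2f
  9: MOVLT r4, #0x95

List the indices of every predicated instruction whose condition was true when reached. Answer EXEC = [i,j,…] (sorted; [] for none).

0: ✓ CMP  NZCV=0011
1: ✓ MOVHI  r1←0x46
2: ✓ MOVNE  r2←0xf0
3: ✓ CMP  NZCV=1010
4: · SUBVS
5: · MOVGE
6: · MOVCC
7: ✓ CMP  NZCV=0000
8: ✓ MOVCC  r2←0x2f
9: · MOVLT

EXEC = [1,2,8]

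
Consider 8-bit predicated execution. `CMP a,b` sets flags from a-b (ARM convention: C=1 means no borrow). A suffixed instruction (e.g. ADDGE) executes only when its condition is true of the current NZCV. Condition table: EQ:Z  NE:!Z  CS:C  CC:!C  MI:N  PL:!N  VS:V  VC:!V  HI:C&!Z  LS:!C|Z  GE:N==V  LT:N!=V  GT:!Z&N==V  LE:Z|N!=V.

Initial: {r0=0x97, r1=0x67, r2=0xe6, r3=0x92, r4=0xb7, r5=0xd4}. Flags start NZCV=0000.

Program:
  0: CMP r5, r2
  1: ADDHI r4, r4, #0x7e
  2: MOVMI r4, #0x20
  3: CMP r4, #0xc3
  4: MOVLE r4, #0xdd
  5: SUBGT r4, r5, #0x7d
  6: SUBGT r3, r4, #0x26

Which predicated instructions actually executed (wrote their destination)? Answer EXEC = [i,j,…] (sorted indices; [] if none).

EXEC = [2,5,6]

0: ✓ CMP  NZCV=1000
1: · ADDHI
2: ✓ MOVMI  r4←0x20
3: ✓ CMP  NZCV=0000
4: · MOVLE
5: ✓ SUBGT  r4←0x57
6: ✓ SUBGT  r3←0x31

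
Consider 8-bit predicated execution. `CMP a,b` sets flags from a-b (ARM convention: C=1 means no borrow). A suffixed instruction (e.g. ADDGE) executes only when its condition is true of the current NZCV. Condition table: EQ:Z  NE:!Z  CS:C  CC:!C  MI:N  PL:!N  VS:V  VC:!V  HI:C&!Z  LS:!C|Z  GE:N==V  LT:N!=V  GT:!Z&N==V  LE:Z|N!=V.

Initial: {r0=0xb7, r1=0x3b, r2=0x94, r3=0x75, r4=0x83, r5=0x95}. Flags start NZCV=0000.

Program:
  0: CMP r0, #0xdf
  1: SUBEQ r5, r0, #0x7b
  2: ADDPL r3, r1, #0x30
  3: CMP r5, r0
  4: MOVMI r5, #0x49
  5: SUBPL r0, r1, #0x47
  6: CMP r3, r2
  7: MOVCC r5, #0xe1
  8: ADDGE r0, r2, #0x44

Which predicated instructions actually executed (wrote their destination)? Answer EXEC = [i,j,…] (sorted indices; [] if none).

EXEC = [4,7,8]

0: ✓ CMP  NZCV=1000
1: · SUBEQ
2: · ADDPL
3: ✓ CMP  NZCV=1000
4: ✓ MOVMI  r5←0x49
5: · SUBPL
6: ✓ CMP  NZCV=1001
7: ✓ MOVCC  r5←0xe1
8: ✓ ADDGE  r0←0xd8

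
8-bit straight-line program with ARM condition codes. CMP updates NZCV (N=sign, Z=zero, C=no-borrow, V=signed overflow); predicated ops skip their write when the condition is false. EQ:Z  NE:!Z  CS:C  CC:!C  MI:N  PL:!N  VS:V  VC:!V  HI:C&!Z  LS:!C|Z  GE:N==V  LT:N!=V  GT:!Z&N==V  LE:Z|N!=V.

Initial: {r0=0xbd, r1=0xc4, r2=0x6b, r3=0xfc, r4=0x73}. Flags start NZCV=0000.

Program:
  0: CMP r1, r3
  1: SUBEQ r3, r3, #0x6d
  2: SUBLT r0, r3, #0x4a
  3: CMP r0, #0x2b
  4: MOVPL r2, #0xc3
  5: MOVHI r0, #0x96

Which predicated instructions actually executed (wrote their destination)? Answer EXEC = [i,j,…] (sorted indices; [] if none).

EXEC = [2,5]

0: ✓ CMP  NZCV=1000
1: · SUBEQ
2: ✓ SUBLT  r0←0xb2
3: ✓ CMP  NZCV=1010
4: · MOVPL
5: ✓ MOVHI  r0←0x96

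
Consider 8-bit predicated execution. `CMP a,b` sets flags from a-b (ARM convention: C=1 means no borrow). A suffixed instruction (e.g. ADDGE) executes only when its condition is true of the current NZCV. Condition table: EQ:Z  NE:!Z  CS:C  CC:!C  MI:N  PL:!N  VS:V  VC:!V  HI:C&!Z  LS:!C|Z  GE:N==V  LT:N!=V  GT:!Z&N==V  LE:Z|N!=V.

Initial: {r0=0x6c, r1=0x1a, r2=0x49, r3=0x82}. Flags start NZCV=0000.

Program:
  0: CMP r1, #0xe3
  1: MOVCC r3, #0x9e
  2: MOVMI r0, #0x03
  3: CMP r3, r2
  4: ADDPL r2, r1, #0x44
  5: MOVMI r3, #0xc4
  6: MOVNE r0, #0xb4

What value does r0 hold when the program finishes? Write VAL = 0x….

[0] flags=0000 → (cmp)
[1] flags=0000 CC?T → r3=0x9e
[2] flags=0000 MI?F → skip
[3] flags=0011 → (cmp)
[4] flags=0011 PL?T → r2=0x5e
[5] flags=0011 MI?F → skip
[6] flags=0011 NE?T → r0=0xb4

VAL = 0xb4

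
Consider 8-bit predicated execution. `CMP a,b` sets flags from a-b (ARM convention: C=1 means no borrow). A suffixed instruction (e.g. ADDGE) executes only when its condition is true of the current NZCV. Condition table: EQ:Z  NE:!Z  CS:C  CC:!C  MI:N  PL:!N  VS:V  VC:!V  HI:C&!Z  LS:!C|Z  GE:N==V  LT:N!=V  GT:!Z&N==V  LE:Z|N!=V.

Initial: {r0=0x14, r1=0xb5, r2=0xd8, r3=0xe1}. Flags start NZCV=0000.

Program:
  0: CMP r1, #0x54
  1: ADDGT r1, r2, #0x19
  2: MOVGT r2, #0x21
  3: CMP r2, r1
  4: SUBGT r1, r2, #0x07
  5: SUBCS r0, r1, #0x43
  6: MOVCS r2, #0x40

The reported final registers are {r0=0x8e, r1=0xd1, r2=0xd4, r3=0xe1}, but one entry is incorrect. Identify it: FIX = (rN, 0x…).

0: ✓ CMP  NZCV=0011
1: · ADDGT
2: · MOVGT
3: ✓ CMP  NZCV=0010
4: ✓ SUBGT  r1←0xd1
5: ✓ SUBCS  r0←0x8e
6: ✓ MOVCS  r2←0x40

FIX = (r2, 0x40)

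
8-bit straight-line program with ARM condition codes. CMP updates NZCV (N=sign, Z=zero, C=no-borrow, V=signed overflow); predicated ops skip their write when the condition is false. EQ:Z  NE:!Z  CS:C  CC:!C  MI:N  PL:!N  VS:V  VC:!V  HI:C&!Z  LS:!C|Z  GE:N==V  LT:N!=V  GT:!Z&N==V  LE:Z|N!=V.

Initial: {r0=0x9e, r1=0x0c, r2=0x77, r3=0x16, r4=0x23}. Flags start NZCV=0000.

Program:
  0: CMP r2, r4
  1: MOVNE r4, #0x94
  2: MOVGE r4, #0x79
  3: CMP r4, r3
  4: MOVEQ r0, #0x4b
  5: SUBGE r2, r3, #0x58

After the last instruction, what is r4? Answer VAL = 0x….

VAL = 0x79

[0] flags=0010 → (cmp)
[1] flags=0010 NE?T → r4=0x94
[2] flags=0010 GE?T → r4=0x79
[3] flags=0010 → (cmp)
[4] flags=0010 EQ?F → skip
[5] flags=0010 GE?T → r2=0xbe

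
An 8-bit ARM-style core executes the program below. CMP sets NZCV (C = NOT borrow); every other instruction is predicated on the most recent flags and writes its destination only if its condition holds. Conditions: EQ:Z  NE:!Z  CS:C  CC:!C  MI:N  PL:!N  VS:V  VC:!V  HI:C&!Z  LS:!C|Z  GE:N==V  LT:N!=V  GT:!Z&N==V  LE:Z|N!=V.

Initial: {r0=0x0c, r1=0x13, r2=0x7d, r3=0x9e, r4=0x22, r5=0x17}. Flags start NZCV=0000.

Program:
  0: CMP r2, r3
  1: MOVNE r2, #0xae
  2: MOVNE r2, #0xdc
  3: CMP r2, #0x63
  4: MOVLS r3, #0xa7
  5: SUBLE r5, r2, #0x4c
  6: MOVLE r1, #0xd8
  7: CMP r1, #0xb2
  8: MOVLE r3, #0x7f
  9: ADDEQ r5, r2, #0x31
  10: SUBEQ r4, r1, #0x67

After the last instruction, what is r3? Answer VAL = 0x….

[0] flags=1001 → (cmp)
[1] flags=1001 NE?T → r2=0xae
[2] flags=1001 NE?T → r2=0xdc
[3] flags=0011 → (cmp)
[4] flags=0011 LS?F → skip
[5] flags=0011 LE?T → r5=0x90
[6] flags=0011 LE?T → r1=0xd8
[7] flags=0010 → (cmp)
[8] flags=0010 LE?F → skip
[9] flags=0010 EQ?F → skip
[10] flags=0010 EQ?F → skip

VAL = 0x9e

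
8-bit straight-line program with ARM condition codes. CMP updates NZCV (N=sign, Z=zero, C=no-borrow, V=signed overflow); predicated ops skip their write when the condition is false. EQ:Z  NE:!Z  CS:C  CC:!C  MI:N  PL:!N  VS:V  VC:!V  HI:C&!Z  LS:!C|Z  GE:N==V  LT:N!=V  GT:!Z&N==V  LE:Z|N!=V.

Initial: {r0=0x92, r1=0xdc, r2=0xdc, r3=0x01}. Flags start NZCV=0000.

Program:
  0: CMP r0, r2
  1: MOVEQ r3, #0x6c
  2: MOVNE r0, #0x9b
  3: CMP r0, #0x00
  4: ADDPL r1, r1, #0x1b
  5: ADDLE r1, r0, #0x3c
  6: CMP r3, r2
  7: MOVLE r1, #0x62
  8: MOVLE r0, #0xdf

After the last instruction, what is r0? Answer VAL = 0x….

VAL = 0x9b

[0] flags=1000 → (cmp)
[1] flags=1000 EQ?F → skip
[2] flags=1000 NE?T → r0=0x9b
[3] flags=1010 → (cmp)
[4] flags=1010 PL?F → skip
[5] flags=1010 LE?T → r1=0xd7
[6] flags=0000 → (cmp)
[7] flags=0000 LE?F → skip
[8] flags=0000 LE?F → skip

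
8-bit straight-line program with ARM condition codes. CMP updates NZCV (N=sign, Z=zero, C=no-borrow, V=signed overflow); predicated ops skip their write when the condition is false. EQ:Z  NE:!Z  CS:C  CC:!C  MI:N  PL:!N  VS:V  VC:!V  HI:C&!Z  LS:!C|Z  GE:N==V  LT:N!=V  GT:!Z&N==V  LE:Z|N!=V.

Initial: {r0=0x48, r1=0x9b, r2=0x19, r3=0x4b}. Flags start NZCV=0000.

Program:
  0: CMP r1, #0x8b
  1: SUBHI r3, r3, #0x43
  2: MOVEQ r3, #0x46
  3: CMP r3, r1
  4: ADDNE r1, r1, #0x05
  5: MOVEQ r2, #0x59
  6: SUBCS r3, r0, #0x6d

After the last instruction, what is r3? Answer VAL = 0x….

0: ✓ CMP  NZCV=0010
1: ✓ SUBHI  r3←0x08
2: · MOVEQ
3: ✓ CMP  NZCV=0000
4: ✓ ADDNE  r1←0xa0
5: · MOVEQ
6: · SUBCS

VAL = 0x08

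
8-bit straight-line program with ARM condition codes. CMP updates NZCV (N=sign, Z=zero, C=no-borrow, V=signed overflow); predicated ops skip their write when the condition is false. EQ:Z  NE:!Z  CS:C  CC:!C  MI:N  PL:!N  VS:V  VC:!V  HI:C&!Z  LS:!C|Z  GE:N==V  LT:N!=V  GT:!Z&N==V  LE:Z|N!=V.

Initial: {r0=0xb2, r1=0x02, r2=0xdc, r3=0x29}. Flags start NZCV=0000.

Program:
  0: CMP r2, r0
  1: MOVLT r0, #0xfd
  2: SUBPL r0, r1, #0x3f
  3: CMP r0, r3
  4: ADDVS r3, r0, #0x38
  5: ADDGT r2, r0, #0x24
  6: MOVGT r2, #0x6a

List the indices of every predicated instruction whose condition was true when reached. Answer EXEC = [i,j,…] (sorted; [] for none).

0: ✓ CMP  NZCV=0010
1: · MOVLT
2: ✓ SUBPL  r0←0xc3
3: ✓ CMP  NZCV=1010
4: · ADDVS
5: · ADDGT
6: · MOVGT

EXEC = [2]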